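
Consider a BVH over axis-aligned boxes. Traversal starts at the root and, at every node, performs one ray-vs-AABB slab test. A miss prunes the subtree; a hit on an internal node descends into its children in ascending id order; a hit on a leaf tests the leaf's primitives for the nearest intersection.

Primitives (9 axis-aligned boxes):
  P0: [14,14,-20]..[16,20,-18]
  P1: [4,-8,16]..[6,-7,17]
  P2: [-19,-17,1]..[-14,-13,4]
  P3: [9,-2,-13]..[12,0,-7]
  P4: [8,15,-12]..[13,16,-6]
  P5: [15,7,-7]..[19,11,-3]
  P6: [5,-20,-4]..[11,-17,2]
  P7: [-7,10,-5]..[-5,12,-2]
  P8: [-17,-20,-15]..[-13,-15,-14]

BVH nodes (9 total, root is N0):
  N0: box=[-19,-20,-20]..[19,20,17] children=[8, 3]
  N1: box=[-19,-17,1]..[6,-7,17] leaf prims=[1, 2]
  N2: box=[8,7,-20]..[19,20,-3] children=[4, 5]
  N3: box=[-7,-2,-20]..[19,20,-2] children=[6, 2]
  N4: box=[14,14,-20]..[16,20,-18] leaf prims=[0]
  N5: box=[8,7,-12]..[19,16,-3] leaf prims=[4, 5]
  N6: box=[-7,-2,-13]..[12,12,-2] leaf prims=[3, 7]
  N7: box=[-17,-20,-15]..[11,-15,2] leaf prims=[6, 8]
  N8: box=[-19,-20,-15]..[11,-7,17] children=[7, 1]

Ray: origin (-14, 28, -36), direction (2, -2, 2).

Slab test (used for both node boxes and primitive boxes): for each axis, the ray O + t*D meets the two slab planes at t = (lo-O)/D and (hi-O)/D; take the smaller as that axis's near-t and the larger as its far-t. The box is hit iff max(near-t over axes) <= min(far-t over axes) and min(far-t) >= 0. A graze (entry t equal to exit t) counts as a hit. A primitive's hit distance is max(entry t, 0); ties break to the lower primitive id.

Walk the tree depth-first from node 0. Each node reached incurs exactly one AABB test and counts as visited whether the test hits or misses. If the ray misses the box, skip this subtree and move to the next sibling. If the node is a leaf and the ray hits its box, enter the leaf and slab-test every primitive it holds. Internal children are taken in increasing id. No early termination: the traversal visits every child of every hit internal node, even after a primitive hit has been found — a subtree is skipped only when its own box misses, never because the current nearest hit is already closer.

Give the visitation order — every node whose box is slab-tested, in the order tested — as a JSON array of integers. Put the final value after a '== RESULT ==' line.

Traverse from the root:
N0 x:[-5/2,33/2] y:[4,24] z:[8,53/2] -> hit [8,33/2], descend [3, 8]
  N3 x:[7/2,33/2] y:[4,15] z:[8,17] -> hit [8,15], descend [2, 6]
    N2 x:[11,33/2] y:[4,21/2] z:[8,33/2] -> miss, prune
    N6 x:[7/2,13] y:[8,15] z:[23/2,17] -> hit [23/2,13] leaf, test {P3(miss), P7(miss)}
  N8 x:[-5/2,25/2] y:[35/2,24] z:[21/2,53/2] -> miss, prune

5 AABB tests over nodes [0, 3, 2, 6, 8]; 1 leaf entered; closest miss.

== RESULT ==
[0, 3, 2, 6, 8]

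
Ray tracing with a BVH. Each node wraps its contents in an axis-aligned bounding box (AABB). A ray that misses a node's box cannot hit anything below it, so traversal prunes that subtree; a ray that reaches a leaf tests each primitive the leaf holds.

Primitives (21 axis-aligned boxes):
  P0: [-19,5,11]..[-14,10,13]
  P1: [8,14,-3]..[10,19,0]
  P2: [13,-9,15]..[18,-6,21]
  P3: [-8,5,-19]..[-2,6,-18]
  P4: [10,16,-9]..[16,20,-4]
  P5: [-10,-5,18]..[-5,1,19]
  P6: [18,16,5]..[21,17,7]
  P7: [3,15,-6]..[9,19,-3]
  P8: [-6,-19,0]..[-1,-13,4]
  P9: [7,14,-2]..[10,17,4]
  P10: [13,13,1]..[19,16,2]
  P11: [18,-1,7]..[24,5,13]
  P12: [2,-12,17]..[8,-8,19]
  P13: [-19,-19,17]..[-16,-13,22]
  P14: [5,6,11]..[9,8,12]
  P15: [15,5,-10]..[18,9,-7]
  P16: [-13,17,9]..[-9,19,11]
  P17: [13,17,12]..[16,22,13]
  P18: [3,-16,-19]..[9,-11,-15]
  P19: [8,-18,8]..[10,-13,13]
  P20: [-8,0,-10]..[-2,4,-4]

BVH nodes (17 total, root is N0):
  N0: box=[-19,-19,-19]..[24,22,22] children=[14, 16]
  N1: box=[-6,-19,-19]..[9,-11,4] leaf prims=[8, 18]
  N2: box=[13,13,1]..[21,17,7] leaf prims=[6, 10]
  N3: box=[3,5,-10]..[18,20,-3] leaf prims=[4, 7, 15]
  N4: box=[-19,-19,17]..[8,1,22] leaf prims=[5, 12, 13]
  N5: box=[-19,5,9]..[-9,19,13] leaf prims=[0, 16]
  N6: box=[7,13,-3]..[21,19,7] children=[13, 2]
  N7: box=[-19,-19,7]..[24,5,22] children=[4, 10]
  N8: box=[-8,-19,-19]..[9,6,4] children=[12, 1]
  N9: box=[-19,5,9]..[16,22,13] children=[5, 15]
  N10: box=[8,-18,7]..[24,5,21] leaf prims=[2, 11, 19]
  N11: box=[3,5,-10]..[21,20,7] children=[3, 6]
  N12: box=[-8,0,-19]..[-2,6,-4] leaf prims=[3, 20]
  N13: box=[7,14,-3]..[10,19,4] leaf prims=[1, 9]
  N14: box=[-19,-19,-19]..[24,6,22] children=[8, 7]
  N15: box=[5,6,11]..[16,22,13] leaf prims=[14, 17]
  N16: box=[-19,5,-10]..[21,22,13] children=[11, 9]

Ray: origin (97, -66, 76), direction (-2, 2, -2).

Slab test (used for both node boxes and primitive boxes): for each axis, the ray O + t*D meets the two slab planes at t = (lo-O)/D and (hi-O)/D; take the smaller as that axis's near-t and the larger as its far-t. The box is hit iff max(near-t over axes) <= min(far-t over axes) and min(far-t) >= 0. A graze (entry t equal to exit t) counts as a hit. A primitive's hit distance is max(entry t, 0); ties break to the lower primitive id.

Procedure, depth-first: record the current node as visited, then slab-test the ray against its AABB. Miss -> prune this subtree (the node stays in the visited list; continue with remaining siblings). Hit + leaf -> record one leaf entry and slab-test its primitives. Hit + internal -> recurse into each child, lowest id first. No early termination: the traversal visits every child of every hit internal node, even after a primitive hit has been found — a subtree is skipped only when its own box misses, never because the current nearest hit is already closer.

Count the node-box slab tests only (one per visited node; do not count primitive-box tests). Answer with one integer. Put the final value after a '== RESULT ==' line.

Walk:
N0 x:[73/2,58] y:[47/2,44] z:[27,95/2] -> hit [73/2,44], descend [14, 16]
  N14 x:[73/2,58] y:[47/2,36] z:[27,95/2] -> miss, prune
  N16 x:[38,58] y:[71/2,44] z:[63/2,43] -> hit [38,43], descend [9, 11]
    N9 x:[81/2,58] y:[71/2,44] z:[63/2,67/2] -> miss, prune
    N11 x:[38,47] y:[71/2,43] z:[69/2,43] -> hit [38,43], descend [3, 6]
      N3 x:[79/2,47] y:[71/2,43] z:[79/2,43] -> hit [79/2,43] leaf, test {P4@t=41, P7(miss), P15(miss)}
      N6 x:[38,45] y:[79/2,85/2] z:[69/2,79/2] -> hit [79/2,79/2], descend [2, 13]
        N2 x:[38,42] y:[79/2,83/2] z:[69/2,75/2] -> miss, prune
        N13 x:[87/2,45] y:[40,85/2] z:[36,79/2] -> miss, prune

order=[0, 14, 16, 9, 11, 3, 6, 2, 13]  |boxes|=9  |leaves|=1  hit=P4

== RESULT ==
9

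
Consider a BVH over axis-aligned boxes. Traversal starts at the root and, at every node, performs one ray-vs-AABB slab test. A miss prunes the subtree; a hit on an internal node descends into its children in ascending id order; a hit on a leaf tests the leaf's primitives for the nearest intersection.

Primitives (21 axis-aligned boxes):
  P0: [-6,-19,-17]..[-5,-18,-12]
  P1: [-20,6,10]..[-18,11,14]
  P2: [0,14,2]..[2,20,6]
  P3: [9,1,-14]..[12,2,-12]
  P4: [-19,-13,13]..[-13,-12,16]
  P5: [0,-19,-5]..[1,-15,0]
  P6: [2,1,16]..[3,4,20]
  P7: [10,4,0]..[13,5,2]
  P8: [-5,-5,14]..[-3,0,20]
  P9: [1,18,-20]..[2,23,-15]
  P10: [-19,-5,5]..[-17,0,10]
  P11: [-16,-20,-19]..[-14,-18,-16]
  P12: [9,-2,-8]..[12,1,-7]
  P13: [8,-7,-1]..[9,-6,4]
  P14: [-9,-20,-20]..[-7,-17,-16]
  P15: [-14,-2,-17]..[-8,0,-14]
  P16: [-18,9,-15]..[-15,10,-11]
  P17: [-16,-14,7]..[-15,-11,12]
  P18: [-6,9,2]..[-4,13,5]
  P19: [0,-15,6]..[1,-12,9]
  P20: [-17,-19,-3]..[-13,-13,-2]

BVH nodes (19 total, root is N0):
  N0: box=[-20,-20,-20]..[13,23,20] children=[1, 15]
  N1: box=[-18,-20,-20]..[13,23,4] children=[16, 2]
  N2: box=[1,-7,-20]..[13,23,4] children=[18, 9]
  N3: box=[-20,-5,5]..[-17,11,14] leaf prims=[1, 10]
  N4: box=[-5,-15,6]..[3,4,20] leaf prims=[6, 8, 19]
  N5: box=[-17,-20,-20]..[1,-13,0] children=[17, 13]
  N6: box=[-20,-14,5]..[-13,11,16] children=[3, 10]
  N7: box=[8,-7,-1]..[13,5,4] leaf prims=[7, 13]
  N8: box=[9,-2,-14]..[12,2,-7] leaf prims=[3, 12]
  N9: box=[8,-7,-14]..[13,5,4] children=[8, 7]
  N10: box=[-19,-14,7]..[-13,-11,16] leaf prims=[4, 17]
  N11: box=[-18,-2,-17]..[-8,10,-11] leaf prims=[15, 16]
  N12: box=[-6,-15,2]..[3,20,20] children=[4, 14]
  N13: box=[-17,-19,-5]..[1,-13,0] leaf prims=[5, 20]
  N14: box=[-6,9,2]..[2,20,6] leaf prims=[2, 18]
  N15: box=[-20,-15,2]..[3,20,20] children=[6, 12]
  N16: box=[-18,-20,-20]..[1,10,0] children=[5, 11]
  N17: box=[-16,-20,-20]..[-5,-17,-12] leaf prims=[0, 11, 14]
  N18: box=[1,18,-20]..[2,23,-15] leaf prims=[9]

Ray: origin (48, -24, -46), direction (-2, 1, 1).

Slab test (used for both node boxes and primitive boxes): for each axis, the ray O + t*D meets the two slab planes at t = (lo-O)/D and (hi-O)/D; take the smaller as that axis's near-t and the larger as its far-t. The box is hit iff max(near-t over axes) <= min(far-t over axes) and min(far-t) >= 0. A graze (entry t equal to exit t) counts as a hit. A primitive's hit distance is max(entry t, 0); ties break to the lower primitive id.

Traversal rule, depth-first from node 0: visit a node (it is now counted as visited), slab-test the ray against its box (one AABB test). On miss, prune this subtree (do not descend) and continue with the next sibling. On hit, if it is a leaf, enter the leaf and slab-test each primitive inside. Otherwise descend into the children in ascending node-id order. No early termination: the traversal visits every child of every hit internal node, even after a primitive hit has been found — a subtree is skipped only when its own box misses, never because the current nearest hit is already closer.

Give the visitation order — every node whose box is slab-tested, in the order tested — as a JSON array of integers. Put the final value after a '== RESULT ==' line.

Trace the traversal:
N0 x:[35/2,34] y:[4,47] z:[26,66] -> hit [26,34], descend [1, 15]
  N1 x:[35/2,33] y:[4,47] z:[26,50] -> hit [26,33], descend [2, 16]
    N2 x:[35/2,47/2] y:[17,47] z:[26,50] -> miss, prune
    N16 x:[47/2,33] y:[4,34] z:[26,46] -> hit [26,33], descend [5, 11]
      N5 x:[47/2,65/2] y:[4,11] z:[26,46] -> miss, prune
      N11 x:[28,33] y:[22,34] z:[29,35] -> hit [29,33] leaf, test {P15(miss), P16@t=33}
  N15 x:[45/2,34] y:[9,44] z:[48,66] -> miss, prune

order=[0, 1, 2, 16, 5, 11, 15]  |boxes|=7  |leaves|=1  hit=P16

== RESULT ==
[0, 1, 2, 16, 5, 11, 15]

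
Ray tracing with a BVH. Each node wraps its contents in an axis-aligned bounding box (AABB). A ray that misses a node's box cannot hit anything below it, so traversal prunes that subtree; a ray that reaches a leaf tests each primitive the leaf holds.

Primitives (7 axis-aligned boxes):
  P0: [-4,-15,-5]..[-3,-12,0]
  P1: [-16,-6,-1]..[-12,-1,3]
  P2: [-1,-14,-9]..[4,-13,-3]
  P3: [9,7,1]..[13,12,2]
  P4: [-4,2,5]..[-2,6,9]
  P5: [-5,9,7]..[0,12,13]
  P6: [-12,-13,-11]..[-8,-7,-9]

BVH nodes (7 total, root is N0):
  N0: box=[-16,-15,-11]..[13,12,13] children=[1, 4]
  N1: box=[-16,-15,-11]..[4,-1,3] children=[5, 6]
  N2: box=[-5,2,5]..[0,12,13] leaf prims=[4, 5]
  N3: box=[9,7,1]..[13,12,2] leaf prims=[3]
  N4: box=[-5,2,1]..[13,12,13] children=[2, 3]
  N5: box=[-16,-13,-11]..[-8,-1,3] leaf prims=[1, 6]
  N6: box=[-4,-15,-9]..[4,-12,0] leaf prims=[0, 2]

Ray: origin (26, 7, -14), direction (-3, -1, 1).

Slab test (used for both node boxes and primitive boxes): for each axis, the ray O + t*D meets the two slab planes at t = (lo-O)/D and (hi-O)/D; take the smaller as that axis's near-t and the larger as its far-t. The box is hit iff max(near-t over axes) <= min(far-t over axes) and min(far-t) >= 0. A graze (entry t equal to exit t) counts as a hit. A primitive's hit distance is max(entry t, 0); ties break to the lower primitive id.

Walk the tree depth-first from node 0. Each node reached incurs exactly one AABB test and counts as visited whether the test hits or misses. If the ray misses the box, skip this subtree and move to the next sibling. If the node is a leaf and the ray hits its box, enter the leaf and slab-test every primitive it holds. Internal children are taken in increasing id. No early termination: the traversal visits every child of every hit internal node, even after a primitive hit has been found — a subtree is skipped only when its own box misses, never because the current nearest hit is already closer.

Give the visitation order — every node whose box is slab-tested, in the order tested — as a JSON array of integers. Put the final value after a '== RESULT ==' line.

Trace the traversal:
N0 x:[13/3,14] y:[-5,22] z:[3,27] -> hit [13/3,14], descend [1, 4]
  N1 x:[22/3,14] y:[8,22] z:[3,17] -> hit [8,14], descend [5, 6]
    N5 x:[34/3,14] y:[8,20] z:[3,17] -> hit [34/3,14] leaf, test {P1@t=13, P6(miss)}
    N6 x:[22/3,10] y:[19,22] z:[5,14] -> miss, prune
  N4 x:[13/3,31/3] y:[-5,5] z:[15,27] -> miss, prune

Visited [0, 1, 5, 6, 4]. Tests: 5 box, 1 leaf. Nearest: P1.

== RESULT ==
[0, 1, 5, 6, 4]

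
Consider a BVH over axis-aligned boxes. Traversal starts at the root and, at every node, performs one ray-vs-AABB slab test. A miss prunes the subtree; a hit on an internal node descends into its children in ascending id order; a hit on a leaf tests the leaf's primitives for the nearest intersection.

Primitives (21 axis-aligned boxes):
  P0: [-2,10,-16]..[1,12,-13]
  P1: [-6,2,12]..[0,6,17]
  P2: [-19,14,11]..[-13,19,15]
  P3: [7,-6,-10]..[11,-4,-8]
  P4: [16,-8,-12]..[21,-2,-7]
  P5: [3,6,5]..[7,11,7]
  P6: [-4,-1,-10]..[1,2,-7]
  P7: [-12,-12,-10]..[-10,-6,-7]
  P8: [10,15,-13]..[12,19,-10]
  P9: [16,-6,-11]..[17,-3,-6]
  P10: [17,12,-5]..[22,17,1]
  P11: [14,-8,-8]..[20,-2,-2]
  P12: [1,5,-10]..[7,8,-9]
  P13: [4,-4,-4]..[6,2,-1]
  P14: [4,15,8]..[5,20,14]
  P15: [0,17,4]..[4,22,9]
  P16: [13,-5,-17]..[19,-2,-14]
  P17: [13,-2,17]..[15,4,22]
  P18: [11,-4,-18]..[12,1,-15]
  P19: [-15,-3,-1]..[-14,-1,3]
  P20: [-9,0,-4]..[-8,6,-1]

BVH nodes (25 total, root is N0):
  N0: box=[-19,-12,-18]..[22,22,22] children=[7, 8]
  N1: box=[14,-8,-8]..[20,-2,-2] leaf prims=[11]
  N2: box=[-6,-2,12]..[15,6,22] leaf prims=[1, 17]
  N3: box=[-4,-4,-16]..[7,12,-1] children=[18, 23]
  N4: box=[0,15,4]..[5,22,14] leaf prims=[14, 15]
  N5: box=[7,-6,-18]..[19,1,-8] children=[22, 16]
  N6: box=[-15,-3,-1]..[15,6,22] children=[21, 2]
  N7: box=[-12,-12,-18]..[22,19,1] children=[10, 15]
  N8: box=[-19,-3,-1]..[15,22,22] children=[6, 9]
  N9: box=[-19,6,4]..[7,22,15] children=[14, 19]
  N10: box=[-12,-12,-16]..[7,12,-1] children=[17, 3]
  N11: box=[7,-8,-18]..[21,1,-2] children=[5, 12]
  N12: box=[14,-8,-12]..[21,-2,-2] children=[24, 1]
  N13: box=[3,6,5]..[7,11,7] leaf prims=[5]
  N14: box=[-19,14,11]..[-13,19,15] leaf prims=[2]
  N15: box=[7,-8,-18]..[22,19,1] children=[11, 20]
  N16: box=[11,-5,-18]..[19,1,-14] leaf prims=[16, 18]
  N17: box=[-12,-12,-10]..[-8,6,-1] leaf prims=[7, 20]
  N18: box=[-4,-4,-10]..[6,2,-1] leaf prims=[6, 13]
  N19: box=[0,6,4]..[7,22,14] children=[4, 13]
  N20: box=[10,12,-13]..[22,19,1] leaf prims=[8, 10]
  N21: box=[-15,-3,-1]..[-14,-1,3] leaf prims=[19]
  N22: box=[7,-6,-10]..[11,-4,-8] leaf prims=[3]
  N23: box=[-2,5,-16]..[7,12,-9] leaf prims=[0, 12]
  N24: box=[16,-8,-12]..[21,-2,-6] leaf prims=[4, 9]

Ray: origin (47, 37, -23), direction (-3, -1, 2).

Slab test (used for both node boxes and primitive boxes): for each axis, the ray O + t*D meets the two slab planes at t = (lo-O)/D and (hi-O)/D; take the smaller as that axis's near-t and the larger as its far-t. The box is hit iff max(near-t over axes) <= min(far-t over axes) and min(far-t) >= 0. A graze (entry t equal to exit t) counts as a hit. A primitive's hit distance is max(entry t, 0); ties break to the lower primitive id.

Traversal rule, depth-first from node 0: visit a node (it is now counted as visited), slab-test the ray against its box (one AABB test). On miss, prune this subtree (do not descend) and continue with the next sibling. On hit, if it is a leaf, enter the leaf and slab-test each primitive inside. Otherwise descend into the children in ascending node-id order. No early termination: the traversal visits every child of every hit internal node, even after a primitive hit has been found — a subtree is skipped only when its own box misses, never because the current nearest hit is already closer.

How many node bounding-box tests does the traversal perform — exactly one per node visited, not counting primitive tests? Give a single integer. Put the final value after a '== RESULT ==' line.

Traverse from the root:
N0 x:[25/3,22] y:[15,49] z:[5/2,45/2] -> hit [15,22], descend [7, 8]
  N7 x:[25/3,59/3] y:[18,49] z:[5/2,12] -> miss, prune
  N8 x:[32/3,22] y:[15,40] z:[11,45/2] -> hit [15,22], descend [6, 9]
    N6 x:[32/3,62/3] y:[31,40] z:[11,45/2] -> miss, prune
    N9 x:[40/3,22] y:[15,31] z:[27/2,19] -> hit [15,19], descend [14, 19]
      N14 x:[20,22] y:[18,23] z:[17,19] -> miss, prune
      N19 x:[40/3,47/3] y:[15,31] z:[27/2,37/2] -> hit [15,47/3], descend [4, 13]
        N4 x:[14,47/3] y:[15,22] z:[27/2,37/2] -> hit [15,47/3] leaf, test {P14(miss), P15@t=15}
        N13 x:[40/3,44/3] y:[26,31] z:[14,15] -> miss, prune

Summary -> nodes [0, 7, 8, 6, 9, 14, 19, 4, 13]; box-tests=9; leaf-entries=1; first=P15

== RESULT ==
9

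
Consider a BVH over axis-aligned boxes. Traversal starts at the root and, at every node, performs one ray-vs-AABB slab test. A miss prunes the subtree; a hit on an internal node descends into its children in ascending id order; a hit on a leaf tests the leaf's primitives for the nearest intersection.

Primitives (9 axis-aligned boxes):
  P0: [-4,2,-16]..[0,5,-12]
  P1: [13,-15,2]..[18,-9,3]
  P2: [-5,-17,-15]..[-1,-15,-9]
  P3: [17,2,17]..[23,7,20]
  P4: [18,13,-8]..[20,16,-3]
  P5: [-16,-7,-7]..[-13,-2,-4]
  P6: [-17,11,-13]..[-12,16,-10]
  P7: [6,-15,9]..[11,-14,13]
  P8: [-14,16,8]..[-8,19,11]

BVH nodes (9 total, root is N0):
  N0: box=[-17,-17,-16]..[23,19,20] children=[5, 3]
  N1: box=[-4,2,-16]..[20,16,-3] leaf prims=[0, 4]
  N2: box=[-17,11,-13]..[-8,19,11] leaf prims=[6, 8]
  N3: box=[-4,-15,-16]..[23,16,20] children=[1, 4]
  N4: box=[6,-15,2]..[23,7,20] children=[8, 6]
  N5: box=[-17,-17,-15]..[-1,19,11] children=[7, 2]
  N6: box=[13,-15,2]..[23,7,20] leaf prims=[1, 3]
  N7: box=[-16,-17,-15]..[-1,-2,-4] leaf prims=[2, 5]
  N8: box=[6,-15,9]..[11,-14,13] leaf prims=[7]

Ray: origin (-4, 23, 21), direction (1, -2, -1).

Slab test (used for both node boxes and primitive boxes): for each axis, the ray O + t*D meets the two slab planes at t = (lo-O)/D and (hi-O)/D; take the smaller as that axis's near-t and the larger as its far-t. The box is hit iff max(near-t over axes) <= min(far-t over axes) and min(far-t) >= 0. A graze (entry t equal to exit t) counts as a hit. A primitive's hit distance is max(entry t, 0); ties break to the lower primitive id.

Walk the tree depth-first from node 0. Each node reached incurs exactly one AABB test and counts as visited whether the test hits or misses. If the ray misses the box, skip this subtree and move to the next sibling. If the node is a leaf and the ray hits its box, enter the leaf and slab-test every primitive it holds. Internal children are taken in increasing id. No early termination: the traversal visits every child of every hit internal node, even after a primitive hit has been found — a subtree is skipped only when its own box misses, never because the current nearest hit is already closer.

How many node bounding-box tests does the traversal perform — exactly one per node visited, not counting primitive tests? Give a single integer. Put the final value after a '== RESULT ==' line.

Traverse from the root:
N0 x:[-13,27] y:[2,20] z:[1,37] -> hit [2,20], descend [3, 5]
  N3 x:[0,27] y:[7/2,19] z:[1,37] -> hit [7/2,19], descend [1, 4]
    N1 x:[0,24] y:[7/2,21/2] z:[24,37] -> miss, prune
    N4 x:[10,27] y:[8,19] z:[1,19] -> hit [10,19], descend [6, 8]
      N6 x:[17,27] y:[8,19] z:[1,19] -> hit [17,19] leaf, test {P1@t=18, P3(miss)}
      N8 x:[10,15] y:[37/2,19] z:[8,12] -> miss, prune
  N5 x:[-13,3] y:[2,20] z:[10,36] -> miss, prune

7 AABB tests over nodes [0, 3, 1, 4, 6, 8, 5]; 1 leaf entered; closest P1.

== RESULT ==
7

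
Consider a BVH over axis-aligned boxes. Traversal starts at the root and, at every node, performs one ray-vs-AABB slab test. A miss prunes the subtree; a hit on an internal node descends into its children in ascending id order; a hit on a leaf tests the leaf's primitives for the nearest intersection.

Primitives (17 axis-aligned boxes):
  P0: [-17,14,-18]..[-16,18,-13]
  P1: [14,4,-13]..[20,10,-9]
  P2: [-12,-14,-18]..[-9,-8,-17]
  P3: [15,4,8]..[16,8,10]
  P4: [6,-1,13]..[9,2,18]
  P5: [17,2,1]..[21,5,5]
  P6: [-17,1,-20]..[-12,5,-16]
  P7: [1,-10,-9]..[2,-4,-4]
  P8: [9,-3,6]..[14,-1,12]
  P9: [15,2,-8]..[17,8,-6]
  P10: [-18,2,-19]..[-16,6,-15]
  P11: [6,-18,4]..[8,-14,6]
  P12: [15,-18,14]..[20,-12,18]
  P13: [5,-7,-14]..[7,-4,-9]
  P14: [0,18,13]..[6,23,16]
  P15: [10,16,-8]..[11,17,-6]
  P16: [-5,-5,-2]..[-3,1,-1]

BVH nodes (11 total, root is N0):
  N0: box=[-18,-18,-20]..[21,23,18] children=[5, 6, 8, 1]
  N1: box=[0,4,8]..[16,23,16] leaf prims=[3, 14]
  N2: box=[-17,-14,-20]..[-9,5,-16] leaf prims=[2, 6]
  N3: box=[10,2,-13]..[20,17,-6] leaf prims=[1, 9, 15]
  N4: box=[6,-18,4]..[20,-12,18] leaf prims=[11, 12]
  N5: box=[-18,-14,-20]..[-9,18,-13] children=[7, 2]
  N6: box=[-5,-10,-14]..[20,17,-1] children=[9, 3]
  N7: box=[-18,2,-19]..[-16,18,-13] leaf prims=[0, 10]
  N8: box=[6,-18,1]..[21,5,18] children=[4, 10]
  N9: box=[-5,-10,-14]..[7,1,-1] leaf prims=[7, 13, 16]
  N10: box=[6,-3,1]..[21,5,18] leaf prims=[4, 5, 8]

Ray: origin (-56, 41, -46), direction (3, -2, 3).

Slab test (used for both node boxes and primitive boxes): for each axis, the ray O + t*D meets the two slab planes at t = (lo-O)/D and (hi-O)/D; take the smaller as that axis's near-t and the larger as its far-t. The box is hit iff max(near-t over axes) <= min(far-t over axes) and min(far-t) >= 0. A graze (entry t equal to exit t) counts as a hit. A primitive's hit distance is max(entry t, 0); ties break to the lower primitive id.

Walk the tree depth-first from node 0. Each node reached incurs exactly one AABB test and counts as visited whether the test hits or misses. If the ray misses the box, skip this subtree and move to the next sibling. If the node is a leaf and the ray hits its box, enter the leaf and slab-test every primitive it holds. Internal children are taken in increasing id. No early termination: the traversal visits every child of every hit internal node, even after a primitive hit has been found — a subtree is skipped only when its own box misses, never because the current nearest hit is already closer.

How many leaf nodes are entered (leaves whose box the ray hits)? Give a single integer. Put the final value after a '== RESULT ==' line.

Walk:
N0 x:[38/3,77/3] y:[9,59/2] z:[26/3,64/3] -> hit [38/3,64/3], descend [1, 5, 6, 8]
  N1 x:[56/3,24] y:[9,37/2] z:[18,62/3] -> miss, prune
  N5 x:[38/3,47/3] y:[23/2,55/2] z:[26/3,11] -> miss, prune
  N6 x:[17,76/3] y:[12,51/2] z:[32/3,15] -> miss, prune
  N8 x:[62/3,77/3] y:[18,59/2] z:[47/3,64/3] -> hit [62/3,64/3], descend [4, 10]
    N4 x:[62/3,76/3] y:[53/2,59/2] z:[50/3,64/3] -> miss, prune
    N10 x:[62/3,77/3] y:[18,22] z:[47/3,64/3] -> hit [62/3,64/3] leaf, test {P4@t=62/3, P5(miss), P8(miss)}

order=[0, 1, 5, 6, 8, 4, 10]  |boxes|=7  |leaves|=1  hit=P4

== RESULT ==
1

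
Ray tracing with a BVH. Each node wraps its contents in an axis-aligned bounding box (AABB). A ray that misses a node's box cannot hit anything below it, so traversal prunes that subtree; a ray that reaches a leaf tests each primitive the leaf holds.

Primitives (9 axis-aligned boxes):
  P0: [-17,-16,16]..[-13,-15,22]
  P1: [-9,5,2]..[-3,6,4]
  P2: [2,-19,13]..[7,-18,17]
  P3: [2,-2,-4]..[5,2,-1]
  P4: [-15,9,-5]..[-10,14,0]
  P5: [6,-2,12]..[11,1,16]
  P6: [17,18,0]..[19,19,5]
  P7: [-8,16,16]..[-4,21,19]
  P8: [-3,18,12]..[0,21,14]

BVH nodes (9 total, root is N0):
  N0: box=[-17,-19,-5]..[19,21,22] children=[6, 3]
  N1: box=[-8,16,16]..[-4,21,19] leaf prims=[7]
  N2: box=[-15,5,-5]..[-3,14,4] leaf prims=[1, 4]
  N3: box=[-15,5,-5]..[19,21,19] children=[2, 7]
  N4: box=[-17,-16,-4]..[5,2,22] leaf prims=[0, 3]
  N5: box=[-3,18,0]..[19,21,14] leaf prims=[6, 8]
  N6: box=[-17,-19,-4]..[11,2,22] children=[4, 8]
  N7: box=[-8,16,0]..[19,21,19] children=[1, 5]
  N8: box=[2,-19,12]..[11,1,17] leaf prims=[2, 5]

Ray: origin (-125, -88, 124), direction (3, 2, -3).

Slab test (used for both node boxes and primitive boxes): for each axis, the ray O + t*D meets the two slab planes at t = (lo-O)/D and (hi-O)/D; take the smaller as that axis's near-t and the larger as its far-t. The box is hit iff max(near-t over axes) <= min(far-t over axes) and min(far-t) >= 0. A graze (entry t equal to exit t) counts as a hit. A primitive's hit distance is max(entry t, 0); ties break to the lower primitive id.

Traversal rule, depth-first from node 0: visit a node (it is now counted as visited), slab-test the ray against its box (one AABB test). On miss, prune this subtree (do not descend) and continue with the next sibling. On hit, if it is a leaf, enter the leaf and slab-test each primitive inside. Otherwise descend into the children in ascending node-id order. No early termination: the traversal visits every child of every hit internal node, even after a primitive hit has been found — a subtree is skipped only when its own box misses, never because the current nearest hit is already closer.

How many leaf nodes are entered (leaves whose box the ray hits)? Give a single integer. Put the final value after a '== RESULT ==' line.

Walk:
N0 x:[36,48] y:[69/2,109/2] z:[34,43] -> hit [36,43], descend [3, 6]
  N3 x:[110/3,48] y:[93/2,109/2] z:[35,43] -> miss, prune
  N6 x:[36,136/3] y:[69/2,45] z:[34,128/3] -> hit [36,128/3], descend [4, 8]
    N4 x:[36,130/3] y:[36,45] z:[34,128/3] -> hit [36,128/3] leaf, test {P0@t=36, P3(miss)}
    N8 x:[127/3,136/3] y:[69/2,89/2] z:[107/3,112/3] -> miss, prune

Summary -> nodes [0, 3, 6, 4, 8]; box-tests=5; leaf-entries=1; first=P0

== RESULT ==
1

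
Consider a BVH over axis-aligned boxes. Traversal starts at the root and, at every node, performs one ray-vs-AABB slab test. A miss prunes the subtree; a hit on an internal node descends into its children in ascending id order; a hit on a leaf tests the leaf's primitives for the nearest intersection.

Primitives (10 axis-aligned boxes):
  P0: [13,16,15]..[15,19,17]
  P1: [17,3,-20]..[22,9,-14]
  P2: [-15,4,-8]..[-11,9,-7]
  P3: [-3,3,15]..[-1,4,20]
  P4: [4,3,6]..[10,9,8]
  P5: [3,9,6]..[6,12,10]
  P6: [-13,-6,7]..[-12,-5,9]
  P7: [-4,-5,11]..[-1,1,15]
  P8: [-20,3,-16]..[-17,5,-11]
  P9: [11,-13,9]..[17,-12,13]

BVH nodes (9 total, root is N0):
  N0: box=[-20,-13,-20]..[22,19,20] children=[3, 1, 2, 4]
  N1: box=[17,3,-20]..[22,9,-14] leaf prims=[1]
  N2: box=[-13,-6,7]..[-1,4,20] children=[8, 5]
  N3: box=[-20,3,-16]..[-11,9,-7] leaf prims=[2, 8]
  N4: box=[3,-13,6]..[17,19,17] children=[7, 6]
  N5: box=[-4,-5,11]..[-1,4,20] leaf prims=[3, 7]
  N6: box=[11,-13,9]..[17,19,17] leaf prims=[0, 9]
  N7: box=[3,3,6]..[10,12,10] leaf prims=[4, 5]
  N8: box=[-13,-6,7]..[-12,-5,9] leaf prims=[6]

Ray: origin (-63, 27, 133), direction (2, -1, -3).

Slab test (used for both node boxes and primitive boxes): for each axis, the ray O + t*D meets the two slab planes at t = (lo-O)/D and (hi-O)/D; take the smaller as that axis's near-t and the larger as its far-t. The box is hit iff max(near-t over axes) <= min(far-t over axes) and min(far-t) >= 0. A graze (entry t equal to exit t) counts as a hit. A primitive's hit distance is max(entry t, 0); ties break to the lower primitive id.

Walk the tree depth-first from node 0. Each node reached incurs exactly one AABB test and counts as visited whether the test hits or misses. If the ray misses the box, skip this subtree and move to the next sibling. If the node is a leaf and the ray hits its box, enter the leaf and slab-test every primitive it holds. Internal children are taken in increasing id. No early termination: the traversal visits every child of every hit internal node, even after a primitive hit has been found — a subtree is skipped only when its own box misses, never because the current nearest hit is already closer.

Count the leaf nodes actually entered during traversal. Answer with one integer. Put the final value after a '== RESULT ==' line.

Traverse from the root:
N0 x:[43/2,85/2] y:[8,40] z:[113/3,51] -> hit [113/3,40], descend [1, 2, 3, 4]
  N1 x:[40,85/2] y:[18,24] z:[49,51] -> miss, prune
  N2 x:[25,31] y:[23,33] z:[113/3,42] -> miss, prune
  N3 x:[43/2,26] y:[18,24] z:[140/3,149/3] -> miss, prune
  N4 x:[33,40] y:[8,40] z:[116/3,127/3] -> hit [116/3,40], descend [6, 7]
    N6 x:[37,40] y:[8,40] z:[116/3,124/3] -> hit [116/3,40] leaf, test {P0(miss), P9@t=40}
    N7 x:[33,73/2] y:[15,24] z:[41,127/3] -> miss, prune

order=[0, 1, 2, 3, 4, 6, 7]  |boxes|=7  |leaves|=1  hit=P9

== RESULT ==
1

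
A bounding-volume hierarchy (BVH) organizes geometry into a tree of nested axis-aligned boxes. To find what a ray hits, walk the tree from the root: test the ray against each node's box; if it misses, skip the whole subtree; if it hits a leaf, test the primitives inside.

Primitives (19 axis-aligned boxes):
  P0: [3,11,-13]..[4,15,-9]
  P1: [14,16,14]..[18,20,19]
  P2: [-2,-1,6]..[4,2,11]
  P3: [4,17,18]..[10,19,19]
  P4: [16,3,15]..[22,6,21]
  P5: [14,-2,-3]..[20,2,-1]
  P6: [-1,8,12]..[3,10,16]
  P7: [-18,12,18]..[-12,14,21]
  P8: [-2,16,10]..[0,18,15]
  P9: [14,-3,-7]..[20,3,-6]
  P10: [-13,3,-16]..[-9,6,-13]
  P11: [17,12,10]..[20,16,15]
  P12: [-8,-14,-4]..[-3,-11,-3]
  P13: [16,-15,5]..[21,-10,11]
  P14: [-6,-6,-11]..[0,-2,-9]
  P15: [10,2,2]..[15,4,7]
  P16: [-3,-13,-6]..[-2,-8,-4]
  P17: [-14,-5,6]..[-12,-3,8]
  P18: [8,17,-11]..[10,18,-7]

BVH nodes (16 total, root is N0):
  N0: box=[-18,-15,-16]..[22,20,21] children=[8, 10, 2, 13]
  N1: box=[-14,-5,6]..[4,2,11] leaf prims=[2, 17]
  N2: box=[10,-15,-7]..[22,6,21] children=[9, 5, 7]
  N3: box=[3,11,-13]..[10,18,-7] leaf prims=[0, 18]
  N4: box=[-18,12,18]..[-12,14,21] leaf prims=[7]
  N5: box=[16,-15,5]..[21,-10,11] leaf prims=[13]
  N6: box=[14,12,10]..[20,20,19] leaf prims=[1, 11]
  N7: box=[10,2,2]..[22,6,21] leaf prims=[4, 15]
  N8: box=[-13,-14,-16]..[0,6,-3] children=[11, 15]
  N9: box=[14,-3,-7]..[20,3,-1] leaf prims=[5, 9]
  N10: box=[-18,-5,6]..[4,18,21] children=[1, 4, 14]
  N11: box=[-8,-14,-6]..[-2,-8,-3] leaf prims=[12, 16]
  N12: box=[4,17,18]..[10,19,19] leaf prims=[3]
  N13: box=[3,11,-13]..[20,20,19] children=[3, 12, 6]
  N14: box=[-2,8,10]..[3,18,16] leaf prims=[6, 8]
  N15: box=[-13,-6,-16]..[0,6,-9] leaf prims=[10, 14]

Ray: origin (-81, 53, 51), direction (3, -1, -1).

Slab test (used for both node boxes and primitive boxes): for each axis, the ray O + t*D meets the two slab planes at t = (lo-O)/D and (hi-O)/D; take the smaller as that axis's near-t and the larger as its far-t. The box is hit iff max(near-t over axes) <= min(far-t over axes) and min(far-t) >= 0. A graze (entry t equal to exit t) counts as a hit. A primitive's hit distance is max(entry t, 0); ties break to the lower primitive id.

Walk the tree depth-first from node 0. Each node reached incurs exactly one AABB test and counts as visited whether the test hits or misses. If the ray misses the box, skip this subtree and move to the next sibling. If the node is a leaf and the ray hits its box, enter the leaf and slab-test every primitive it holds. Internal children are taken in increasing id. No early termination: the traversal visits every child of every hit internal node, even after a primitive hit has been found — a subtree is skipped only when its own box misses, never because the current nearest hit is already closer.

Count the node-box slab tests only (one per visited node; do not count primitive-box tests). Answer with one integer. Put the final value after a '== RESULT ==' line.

Walk:
N0 x:[21,103/3] y:[33,68] z:[30,67] -> hit [33,103/3], descend [2, 8, 10, 13]
  N2 x:[91/3,103/3] y:[47,68] z:[30,58] -> miss, prune
  N8 x:[68/3,27] y:[47,67] z:[54,67] -> miss, prune
  N10 x:[21,85/3] y:[35,58] z:[30,45] -> miss, prune
  N13 x:[28,101/3] y:[33,42] z:[32,64] -> hit [33,101/3], descend [3, 6, 12]
    N3 x:[28,91/3] y:[35,42] z:[58,64] -> miss, prune
    N6 x:[95/3,101/3] y:[33,41] z:[32,41] -> hit [33,101/3] leaf, test {P1@t=33, P11(miss)}
    N12 x:[85/3,91/3] y:[34,36] z:[32,33] -> miss, prune

Visited [0, 2, 8, 10, 13, 3, 6, 12]. Tests: 8 box, 1 leaf. Nearest: P1.

== RESULT ==
8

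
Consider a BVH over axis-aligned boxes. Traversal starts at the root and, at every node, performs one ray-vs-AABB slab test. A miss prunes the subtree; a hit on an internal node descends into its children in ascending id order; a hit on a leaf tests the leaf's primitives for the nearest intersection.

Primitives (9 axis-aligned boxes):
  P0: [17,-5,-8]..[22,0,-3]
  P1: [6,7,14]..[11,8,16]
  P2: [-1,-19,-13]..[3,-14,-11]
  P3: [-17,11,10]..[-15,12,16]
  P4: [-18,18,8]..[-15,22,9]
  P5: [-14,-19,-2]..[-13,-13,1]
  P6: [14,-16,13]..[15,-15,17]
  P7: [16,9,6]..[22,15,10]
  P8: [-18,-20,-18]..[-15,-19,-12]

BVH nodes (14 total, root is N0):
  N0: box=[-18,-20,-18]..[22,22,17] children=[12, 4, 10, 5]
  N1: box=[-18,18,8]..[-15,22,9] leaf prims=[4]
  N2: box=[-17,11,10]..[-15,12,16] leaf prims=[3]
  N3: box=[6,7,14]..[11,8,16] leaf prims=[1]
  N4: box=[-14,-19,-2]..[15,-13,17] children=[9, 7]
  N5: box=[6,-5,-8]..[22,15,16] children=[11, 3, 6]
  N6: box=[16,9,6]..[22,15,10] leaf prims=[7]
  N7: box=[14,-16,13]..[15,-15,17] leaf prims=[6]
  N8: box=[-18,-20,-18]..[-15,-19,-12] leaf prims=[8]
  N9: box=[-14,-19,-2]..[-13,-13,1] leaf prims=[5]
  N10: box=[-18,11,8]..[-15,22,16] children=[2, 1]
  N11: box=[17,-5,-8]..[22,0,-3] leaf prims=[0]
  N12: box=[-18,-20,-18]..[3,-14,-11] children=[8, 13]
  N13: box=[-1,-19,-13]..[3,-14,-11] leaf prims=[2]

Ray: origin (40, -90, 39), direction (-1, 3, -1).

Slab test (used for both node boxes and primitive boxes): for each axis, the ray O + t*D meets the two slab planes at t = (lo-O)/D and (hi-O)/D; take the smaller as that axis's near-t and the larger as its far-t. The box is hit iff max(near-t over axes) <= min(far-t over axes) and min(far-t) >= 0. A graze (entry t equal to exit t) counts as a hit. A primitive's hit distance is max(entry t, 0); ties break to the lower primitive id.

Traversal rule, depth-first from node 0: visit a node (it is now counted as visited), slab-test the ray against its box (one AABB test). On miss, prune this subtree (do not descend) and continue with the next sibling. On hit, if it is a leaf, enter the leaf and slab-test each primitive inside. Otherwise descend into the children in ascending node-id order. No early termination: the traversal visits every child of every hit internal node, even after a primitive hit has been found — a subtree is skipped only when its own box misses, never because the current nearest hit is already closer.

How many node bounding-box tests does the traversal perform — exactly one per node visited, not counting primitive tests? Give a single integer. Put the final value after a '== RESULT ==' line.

Walk:
N0 x:[18,58] y:[70/3,112/3] z:[22,57] -> hit [70/3,112/3], descend [4, 5, 10, 12]
  N4 x:[25,54] y:[71/3,77/3] z:[22,41] -> hit [25,77/3], descend [7, 9]
    N7 x:[25,26] y:[74/3,25] z:[22,26] -> hit [25,25] leaf, test {P6@t=25}
    N9 x:[53,54] y:[71/3,77/3] z:[38,41] -> miss, prune
  N5 x:[18,34] y:[85/3,35] z:[23,47] -> hit [85/3,34], descend [3, 6, 11]
    N3 x:[29,34] y:[97/3,98/3] z:[23,25] -> miss, prune
    N6 x:[18,24] y:[33,35] z:[29,33] -> miss, prune
    N11 x:[18,23] y:[85/3,30] z:[42,47] -> miss, prune
  N10 x:[55,58] y:[101/3,112/3] z:[23,31] -> miss, prune
  N12 x:[37,58] y:[70/3,76/3] z:[50,57] -> miss, prune

Summary -> nodes [0, 4, 7, 9, 5, 3, 6, 11, 10, 12]; box-tests=10; leaf-entries=1; first=P6

== RESULT ==
10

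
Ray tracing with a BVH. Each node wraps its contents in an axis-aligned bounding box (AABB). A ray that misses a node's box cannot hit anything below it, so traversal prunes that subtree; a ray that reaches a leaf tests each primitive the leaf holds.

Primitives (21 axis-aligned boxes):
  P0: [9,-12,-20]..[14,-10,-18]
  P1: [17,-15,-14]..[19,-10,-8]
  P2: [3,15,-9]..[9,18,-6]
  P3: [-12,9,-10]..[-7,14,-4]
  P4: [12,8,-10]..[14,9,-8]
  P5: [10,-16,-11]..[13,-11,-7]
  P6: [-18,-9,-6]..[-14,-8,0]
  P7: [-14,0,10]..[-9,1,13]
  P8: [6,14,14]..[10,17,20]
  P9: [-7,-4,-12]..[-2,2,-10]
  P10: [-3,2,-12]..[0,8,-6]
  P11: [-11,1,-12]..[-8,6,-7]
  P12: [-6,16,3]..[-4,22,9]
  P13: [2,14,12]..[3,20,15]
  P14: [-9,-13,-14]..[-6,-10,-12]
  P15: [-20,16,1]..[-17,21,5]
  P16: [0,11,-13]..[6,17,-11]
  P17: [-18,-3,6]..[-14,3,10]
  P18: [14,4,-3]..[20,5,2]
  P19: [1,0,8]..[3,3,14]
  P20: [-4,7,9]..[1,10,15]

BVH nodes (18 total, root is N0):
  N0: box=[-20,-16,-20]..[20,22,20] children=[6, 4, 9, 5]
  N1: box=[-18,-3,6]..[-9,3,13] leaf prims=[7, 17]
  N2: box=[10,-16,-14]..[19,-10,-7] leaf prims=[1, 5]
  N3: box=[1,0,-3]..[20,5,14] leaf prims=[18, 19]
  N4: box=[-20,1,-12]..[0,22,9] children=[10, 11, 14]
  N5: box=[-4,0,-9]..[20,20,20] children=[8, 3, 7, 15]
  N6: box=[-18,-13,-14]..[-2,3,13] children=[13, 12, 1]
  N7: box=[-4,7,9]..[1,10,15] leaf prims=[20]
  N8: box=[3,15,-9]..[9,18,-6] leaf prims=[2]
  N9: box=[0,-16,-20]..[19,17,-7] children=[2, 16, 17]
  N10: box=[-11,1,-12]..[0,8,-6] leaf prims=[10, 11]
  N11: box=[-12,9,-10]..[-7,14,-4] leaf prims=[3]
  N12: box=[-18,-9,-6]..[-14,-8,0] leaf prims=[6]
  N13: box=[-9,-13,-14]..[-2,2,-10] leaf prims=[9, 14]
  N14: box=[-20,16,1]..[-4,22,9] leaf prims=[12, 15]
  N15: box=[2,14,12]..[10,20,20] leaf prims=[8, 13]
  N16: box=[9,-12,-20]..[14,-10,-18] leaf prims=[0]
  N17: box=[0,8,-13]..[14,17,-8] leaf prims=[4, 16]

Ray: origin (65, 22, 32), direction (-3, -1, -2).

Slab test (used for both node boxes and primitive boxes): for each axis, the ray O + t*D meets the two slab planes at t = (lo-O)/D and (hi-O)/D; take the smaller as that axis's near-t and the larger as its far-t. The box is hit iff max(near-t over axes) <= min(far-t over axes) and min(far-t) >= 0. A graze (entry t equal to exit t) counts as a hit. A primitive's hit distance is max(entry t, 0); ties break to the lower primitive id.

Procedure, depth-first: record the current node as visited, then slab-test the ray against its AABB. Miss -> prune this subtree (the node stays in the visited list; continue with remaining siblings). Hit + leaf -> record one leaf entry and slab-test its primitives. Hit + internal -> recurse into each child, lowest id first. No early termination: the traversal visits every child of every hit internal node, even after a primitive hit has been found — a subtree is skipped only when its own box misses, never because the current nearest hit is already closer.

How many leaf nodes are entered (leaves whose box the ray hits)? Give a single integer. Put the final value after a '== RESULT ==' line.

Trace the traversal:
N0 x:[15,85/3] y:[0,38] z:[6,26] -> hit [15,26], descend [4, 5, 6, 9]
  N4 x:[65/3,85/3] y:[0,21] z:[23/2,22] -> miss, prune
  N5 x:[15,23] y:[2,22] z:[6,41/2] -> hit [15,41/2], descend [3, 7, 8, 15]
    N3 x:[15,64/3] y:[17,22] z:[9,35/2] -> hit [17,35/2] leaf, test {P18@t=17, P19(miss)}
    N7 x:[64/3,23] y:[12,15] z:[17/2,23/2] -> miss, prune
    N8 x:[56/3,62/3] y:[4,7] z:[19,41/2] -> miss, prune
    N15 x:[55/3,21] y:[2,8] z:[6,10] -> miss, prune
  N6 x:[67/3,83/3] y:[19,35] z:[19/2,23] -> hit [67/3,23], descend [1, 12, 13]
    N1 x:[74/3,83/3] y:[19,25] z:[19/2,13] -> miss, prune
    N12 x:[79/3,83/3] y:[30,31] z:[16,19] -> miss, prune
    N13 x:[67/3,74/3] y:[20,35] z:[21,23] -> hit [67/3,23] leaf, test {P9(miss), P14(miss)}
  N9 x:[46/3,65/3] y:[5,38] z:[39/2,26] -> hit [39/2,65/3], descend [2, 16, 17]
    N2 x:[46/3,55/3] y:[32,38] z:[39/2,23] -> miss, prune
    N16 x:[17,56/3] y:[32,34] z:[25,26] -> miss, prune
    N17 x:[17,65/3] y:[5,14] z:[20,45/2] -> miss, prune

order=[0, 4, 5, 3, 7, 8, 15, 6, 1, 12, 13, 9, 2, 16, 17]  |boxes|=15  |leaves|=2  hit=P18

== RESULT ==
2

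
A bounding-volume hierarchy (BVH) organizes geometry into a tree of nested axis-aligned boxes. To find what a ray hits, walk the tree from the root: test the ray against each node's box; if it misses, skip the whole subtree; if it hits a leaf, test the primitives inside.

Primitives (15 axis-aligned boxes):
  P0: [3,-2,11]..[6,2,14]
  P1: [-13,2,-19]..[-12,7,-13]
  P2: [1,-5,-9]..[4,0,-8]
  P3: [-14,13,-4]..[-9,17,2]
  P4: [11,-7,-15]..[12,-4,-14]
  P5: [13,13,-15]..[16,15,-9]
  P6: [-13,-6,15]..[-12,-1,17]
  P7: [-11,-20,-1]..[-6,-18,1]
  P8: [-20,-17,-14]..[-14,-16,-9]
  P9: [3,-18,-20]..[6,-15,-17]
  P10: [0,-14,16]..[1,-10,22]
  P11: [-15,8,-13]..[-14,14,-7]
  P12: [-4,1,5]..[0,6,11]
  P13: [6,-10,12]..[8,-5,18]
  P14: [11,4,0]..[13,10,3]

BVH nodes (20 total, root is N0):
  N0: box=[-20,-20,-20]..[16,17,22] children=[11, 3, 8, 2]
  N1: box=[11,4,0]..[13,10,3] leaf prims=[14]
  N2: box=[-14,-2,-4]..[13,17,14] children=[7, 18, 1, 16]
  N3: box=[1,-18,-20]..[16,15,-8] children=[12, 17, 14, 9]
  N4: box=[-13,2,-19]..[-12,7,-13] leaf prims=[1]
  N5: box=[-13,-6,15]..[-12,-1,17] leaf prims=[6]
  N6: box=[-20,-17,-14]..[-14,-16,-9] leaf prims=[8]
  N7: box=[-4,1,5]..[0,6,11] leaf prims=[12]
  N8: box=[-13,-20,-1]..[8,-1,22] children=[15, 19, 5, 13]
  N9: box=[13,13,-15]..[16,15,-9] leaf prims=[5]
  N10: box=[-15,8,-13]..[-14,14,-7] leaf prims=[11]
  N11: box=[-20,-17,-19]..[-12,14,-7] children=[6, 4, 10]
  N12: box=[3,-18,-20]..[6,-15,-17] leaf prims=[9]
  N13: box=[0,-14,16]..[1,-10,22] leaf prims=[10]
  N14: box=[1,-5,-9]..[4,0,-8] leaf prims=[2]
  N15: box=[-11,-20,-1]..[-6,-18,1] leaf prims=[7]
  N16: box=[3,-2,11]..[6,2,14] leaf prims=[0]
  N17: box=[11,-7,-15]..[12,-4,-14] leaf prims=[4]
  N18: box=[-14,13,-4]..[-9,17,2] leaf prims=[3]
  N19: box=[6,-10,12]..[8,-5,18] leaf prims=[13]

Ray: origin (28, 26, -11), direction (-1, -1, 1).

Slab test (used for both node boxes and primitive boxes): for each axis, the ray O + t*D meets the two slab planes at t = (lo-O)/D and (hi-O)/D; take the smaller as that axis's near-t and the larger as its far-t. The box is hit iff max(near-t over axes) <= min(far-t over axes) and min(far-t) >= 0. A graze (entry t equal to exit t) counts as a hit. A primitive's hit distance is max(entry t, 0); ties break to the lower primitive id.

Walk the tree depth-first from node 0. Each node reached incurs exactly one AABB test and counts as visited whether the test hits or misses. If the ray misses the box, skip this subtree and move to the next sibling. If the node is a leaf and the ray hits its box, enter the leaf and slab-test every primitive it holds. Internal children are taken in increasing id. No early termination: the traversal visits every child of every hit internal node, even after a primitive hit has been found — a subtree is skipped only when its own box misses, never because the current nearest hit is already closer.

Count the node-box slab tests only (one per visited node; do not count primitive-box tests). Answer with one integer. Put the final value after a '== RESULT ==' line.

Walk:
N0 x:[12,48] y:[9,46] z:[-9,33] -> hit [12,33], descend [2, 3, 8, 11]
  N2 x:[15,42] y:[9,28] z:[7,25] -> hit [15,25], descend [1, 7, 16, 18]
    N1 x:[15,17] y:[16,22] z:[11,14] -> miss, prune
    N7 x:[28,32] y:[20,25] z:[16,22] -> miss, prune
    N16 x:[22,25] y:[24,28] z:[22,25] -> hit [24,25] leaf, test {P0@t=24}
    N18 x:[37,42] y:[9,13] z:[7,13] -> miss, prune
  N3 x:[12,27] y:[11,44] z:[-9,3] -> miss, prune
  N8 x:[20,41] y:[27,46] z:[10,33] -> hit [27,33], descend [5, 13, 15, 19]
    N5 x:[40,41] y:[27,32] z:[26,28] -> miss, prune
    N13 x:[27,28] y:[36,40] z:[27,33] -> miss, prune
    N15 x:[34,39] y:[44,46] z:[10,12] -> miss, prune
    N19 x:[20,22] y:[31,36] z:[23,29] -> miss, prune
  N11 x:[40,48] y:[12,43] z:[-8,4] -> miss, prune

Summary -> nodes [0, 2, 1, 7, 16, 18, 3, 8, 5, 13, 15, 19, 11]; box-tests=13; leaf-entries=1; first=P0

== RESULT ==
13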